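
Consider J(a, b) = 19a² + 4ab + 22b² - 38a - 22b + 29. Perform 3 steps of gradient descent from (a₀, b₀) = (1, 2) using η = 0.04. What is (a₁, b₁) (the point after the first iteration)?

∇J = (38a + 4b - 38, 4a + 44b - 22)
(a₁, b₁) = (1, 2) − 0.04·(8, 70) = (0.68, -0.8)

(0.68, -0.8)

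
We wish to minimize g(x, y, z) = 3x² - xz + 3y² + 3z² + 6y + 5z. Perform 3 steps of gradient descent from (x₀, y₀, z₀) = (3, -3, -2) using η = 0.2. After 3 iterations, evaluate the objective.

-5.010432

∇g = (6x - z, 6y + 6, -x + 6z + 5)
Step 1: at (3, -3, -2), ∇g = (20, -12, -10) → (3, -3, -2) − 0.2·(20, -12, -10) = (-1, -0.6, 0)
Step 2: at (-1, -0.6, 0), ∇g = (-6, 2.4, 6) → (-1, -0.6, 0) − 0.2·(-6, 2.4, 6) = (0.2, -1.08, -1.2)
Step 3: at (0.2, -1.08, -1.2), ∇g = (2.4, -0.48, -2.4) → (0.2, -1.08, -1.2) − 0.2·(2.4, -0.48, -2.4) = (-0.28, -0.984, -0.72)
g(-0.28, -0.984, -0.72) = -5.010432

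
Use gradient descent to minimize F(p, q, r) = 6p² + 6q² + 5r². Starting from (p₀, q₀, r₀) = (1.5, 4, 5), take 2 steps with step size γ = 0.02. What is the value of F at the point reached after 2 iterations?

87.73158272

∇F = (12p, 12q, 10r)
Step 1: at (1.5, 4, 5), ∇F = (18, 48, 50) → (1.5, 4, 5) − 0.02·(18, 48, 50) = (1.14, 3.04, 4)
Step 2: at (1.14, 3.04, 4), ∇F = (13.68, 36.48, 40) → (1.14, 3.04, 4) − 0.02·(13.68, 36.48, 40) = (0.8664, 2.3104, 3.2)
F(0.8664, 2.3104, 3.2) = 87.73158272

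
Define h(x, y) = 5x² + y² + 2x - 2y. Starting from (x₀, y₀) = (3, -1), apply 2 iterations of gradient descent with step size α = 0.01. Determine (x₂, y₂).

∇h = (10x + 2, 2y - 2)
(x₁, y₁) = (3, -1) − 0.01·(32, -4) = (2.68, -0.96)
(x₂, y₂) = (2.68, -0.96) − 0.01·(28.8, -3.92) = (2.392, -0.9208)

(2.392, -0.9208)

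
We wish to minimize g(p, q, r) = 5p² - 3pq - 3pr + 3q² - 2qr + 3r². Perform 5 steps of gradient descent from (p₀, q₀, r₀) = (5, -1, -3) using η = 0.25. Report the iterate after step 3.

(-43.875, 15.03125, 17.03125)

∇g = (10p - 3q - 3r, -3p + 6q - 2r, -3p - 2q + 6r)
Step 1: at (5, -1, -3), ∇g = (62, -15, -31) → (5, -1, -3) − 0.25·(62, -15, -31) = (-10.5, 2.75, 4.75)
Step 2: at (-10.5, 2.75, 4.75), ∇g = (-127.5, 38.5, 54.5) → (-10.5, 2.75, 4.75) − 0.25·(-127.5, 38.5, 54.5) = (21.375, -6.875, -8.875)
Step 3: at (21.375, -6.875, -8.875), ∇g = (261, -87.625, -103.625) → (21.375, -6.875, -8.875) − 0.25·(261, -87.625, -103.625) = (-43.875, 15.03125, 17.03125)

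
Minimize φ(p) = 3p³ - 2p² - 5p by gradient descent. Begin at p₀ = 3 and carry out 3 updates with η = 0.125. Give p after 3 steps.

-1430

φ′(p) = 9p² - 4p - 5
p₁ = 3 − 0.125·64 = -5
p₂ = -5 − 0.125·240 = -35
p₃ = -35 − 0.125·11160 = -1430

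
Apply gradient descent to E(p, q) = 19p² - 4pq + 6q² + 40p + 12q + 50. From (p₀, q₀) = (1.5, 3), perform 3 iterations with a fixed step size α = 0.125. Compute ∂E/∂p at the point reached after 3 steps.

∇E = (38p - 4q + 40, -4p + 12q + 12)
(p₁, q₁) = (1.5, 3) − 0.125·(85, 42) = (-9.125, -2.25)
(p₂, q₂) = (-9.125, -2.25) − 0.125·(-297.75, 21.5) = (28.09375, -4.9375)
(p₃, q₃) = (28.09375, -4.9375) − 0.125·(1127.3125, -159.625) = (-112.8203125, 15.015625)
∂E/∂p at (-112.8203125, 15.015625) = -4307.234375

-4307.234375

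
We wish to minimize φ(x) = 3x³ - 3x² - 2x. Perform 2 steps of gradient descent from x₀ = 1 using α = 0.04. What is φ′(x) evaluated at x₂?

φ′(x) = 9x² - 6x - 2
Step 1: φ′(1) = 1; x₁ = 1 − 0.04·1 = 0.96
Step 2: φ′(0.96) = 0.5344; x₂ = 0.96 − 0.04·0.5344 = 0.938624
φ′(x) at (0.938624) = 0.297391120384

0.297391120384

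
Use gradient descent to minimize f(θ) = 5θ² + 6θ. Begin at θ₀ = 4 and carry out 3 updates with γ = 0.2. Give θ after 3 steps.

-5.2

f′(θ) = 10θ + 6
Step 1: f′(4) = 46; θ₁ = 4 − 0.2·46 = -5.2
Step 2: f′(-5.2) = -46; θ₂ = -5.2 − 0.2·(-46) = 4
Step 3: f′(4) = 46; θ₃ = 4 − 0.2·46 = -5.2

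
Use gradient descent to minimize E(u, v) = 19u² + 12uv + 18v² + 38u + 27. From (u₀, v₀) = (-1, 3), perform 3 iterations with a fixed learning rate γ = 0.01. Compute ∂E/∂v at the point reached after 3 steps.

22.58592

∇E = (38u + 12v + 38, 12u + 36v)
Step 1: at (-1, 3), ∇E = (36, 96) → (-1, 3) − 0.01·(36, 96) = (-1.36, 2.04)
Step 2: at (-1.36, 2.04), ∇E = (10.8, 57.12) → (-1.36, 2.04) − 0.01·(10.8, 57.12) = (-1.468, 1.4688)
Step 3: at (-1.468, 1.4688), ∇E = (-0.1584, 35.2608) → (-1.468, 1.4688) − 0.01·(-0.1584, 35.2608) = (-1.466416, 1.116192)
∂E/∂v at (-1.466416, 1.116192) = 22.58592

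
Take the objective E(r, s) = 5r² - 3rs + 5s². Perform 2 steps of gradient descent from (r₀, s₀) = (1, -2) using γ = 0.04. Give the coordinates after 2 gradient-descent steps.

(0.0864, -0.6048)

∇E = (10r - 3s, -3r + 10s)
(r₁, s₁) = (1, -2) − 0.04·(16, -23) = (0.36, -1.08)
(r₂, s₂) = (0.36, -1.08) − 0.04·(6.84, -11.88) = (0.0864, -0.6048)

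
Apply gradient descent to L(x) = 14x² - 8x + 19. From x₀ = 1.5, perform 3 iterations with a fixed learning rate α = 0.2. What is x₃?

-117.908

L′(x) = 28x - 8
x₁ = 1.5 − 0.2·34 = -5.3
x₂ = -5.3 − 0.2·(-156.4) = 25.98
x₃ = 25.98 − 0.2·719.44 = -117.908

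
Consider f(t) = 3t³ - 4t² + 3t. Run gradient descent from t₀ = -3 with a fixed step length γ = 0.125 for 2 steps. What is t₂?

f′(t) = 9t² - 8t + 3
Step 1: f′(-3) = 108; t₁ = -3 − 0.125·108 = -16.5
Step 2: f′(-16.5) = 2585.25; t₂ = -16.5 − 0.125·2585.25 = -339.65625

-339.65625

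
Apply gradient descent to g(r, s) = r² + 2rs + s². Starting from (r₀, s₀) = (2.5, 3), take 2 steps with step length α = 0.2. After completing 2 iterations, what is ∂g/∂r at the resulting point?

∇g = (2r + 2s, 2r + 2s)
(r₁, s₁) = (2.5, 3) − 0.2·(11, 11) = (0.3, 0.8)
(r₂, s₂) = (0.3, 0.8) − 0.2·(2.2, 2.2) = (-0.14, 0.36)
∂g/∂r at (-0.14, 0.36) = 0.44

0.44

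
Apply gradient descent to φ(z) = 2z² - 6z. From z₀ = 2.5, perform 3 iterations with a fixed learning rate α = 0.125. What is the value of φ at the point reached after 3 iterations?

φ′(z) = 4z - 6
z₁ = 2.5 − 0.125·4 = 2
z₂ = 2 − 0.125·2 = 1.75
z₃ = 1.75 − 0.125·1 = 1.625
φ(1.625) = -4.46875

-4.46875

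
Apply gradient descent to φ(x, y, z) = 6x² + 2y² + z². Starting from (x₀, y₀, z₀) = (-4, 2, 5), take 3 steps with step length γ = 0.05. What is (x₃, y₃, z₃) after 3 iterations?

∇φ = (12x, 4y, 2z)
(x₁, y₁, z₁) = (-4, 2, 5) − 0.05·(-48, 8, 10) = (-1.6, 1.6, 4.5)
(x₂, y₂, z₂) = (-1.6, 1.6, 4.5) − 0.05·(-19.2, 6.4, 9) = (-0.64, 1.28, 4.05)
(x₃, y₃, z₃) = (-0.64, 1.28, 4.05) − 0.05·(-7.68, 5.12, 8.1) = (-0.256, 1.024, 3.645)

(-0.256, 1.024, 3.645)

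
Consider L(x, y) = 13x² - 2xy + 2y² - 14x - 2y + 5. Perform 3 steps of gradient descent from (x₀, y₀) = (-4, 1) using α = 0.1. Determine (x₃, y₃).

∇L = (26x - 2y - 14, -2x + 4y - 2)
(x₁, y₁) = (-4, 1) − 0.1·(-120, 10) = (8, 0)
(x₂, y₂) = (8, 0) − 0.1·(194, -18) = (-11.4, 1.8)
(x₃, y₃) = (-11.4, 1.8) − 0.1·(-314, 28) = (20, -1)

(20, -1)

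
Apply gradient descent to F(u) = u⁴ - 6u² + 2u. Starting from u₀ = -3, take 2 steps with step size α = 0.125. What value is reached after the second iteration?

-80.9296875

F′(u) = 4u³ - 12u + 2
u₁ = -3 − 0.125·(-70) = 5.75
u₂ = 5.75 − 0.125·693.4375 = -80.9296875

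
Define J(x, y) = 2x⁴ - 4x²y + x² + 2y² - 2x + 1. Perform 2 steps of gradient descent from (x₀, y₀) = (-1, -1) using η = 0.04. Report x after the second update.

-0.05792

∇J = (8x³ - 8xy + 2x - 2, -4x² + 4y)
Step 1: at (-1, -1), ∇J = (-20, -8) → (-1, -1) − 0.04·(-20, -8) = (-0.2, -0.68)
Step 2: at (-0.2, -0.68), ∇J = (-3.552, -2.88) → (-0.2, -0.68) − 0.04·(-3.552, -2.88) = (-0.05792, -0.5648)
x = -0.05792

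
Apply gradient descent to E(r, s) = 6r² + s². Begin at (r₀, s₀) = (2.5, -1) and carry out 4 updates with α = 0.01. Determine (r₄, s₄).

∇E = (12r, 2s)
(r₁, s₁) = (2.5, -1) − 0.01·(30, -2) = (2.2, -0.98)
(r₂, s₂) = (2.2, -0.98) − 0.01·(26.4, -1.96) = (1.936, -0.9604)
(r₃, s₃) = (1.936, -0.9604) − 0.01·(23.232, -1.9208) = (1.70368, -0.941192)
(r₄, s₄) = (1.70368, -0.941192) − 0.01·(20.44416, -1.882384) = (1.4992384, -0.92236816)

(1.4992384, -0.92236816)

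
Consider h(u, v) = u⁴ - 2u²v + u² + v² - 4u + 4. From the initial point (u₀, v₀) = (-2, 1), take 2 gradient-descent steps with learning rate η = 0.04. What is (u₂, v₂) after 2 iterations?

∇h = (4u³ - 4uv + 2u - 4, -2u² + 2v)
(u₁, v₁) = (-2, 1) − 0.04·(-32, -6) = (-0.72, 1.24)
(u₂, v₂) = (-0.72, 1.24) − 0.04·(-3.361792, 1.4432) = (-0.58552832, 1.182272)

(-0.58552832, 1.182272)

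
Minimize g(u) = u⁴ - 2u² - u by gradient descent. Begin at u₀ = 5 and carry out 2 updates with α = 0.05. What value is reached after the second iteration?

1338.308475

g′(u) = 4u³ - 4u - 1
Step 1: g′(5) = 479; u₁ = 5 − 0.05·479 = -18.95
Step 2: g′(-18.95) = -27145.1695; u₂ = -18.95 − 0.05·(-27145.1695) = 1338.308475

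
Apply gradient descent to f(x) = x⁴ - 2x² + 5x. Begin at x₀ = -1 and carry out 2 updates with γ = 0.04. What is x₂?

f′(x) = 4x³ - 4x + 5
x₁ = -1 − 0.04·5 = -1.2
x₂ = -1.2 − 0.04·2.888 = -1.31552

-1.31552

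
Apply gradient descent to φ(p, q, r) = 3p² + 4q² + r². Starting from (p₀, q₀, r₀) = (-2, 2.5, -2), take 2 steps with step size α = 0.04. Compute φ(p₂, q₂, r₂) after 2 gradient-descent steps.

∇φ = (6p, 8q, 2r)
(p₁, q₁, r₁) = (-2, 2.5, -2) − 0.04·(-12, 20, -4) = (-1.52, 1.7, -1.84)
(p₂, q₂, r₂) = (-1.52, 1.7, -1.84) − 0.04·(-9.12, 13.6, -3.68) = (-1.1552, 1.156, -1.6928)
φ(-1.1552, 1.156, -1.6928) = 12.21437696

12.21437696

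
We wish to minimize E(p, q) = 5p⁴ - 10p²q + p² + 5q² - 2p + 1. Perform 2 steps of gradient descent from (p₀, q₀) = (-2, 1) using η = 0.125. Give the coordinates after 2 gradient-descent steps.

(-6325.1796875, 235.140625)

∇E = (20p³ - 20pq + 2p - 2, -10p² + 10q)
Step 1: at (-2, 1), ∇E = (-126, -30) → (-2, 1) − 0.125·(-126, -30) = (13.75, 4.75)
Step 2: at (13.75, 4.75), ∇E = (50711.4375, -1843.125) → (13.75, 4.75) − 0.125·(50711.4375, -1843.125) = (-6325.1796875, 235.140625)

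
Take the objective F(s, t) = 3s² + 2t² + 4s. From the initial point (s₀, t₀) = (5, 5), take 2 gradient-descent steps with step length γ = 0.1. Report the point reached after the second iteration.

(0.24, 1.8)

∇F = (6s + 4, 4t)
(s₁, t₁) = (5, 5) − 0.1·(34, 20) = (1.6, 3)
(s₂, t₂) = (1.6, 3) − 0.1·(13.6, 12) = (0.24, 1.8)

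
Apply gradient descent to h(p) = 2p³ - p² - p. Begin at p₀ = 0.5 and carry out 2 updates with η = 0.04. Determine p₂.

0.536704

h′(p) = 6p² - 2p - 1
p₁ = 0.5 − 0.04·(-0.5) = 0.52
p₂ = 0.52 − 0.04·(-0.4176) = 0.536704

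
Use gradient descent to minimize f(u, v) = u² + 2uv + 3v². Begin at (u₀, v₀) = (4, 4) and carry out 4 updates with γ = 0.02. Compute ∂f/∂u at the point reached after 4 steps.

∇f = (2u + 2v, 2u + 6v)
Step 1: at (4, 4), ∇f = (16, 32) → (4, 4) − 0.02·(16, 32) = (3.68, 3.36)
Step 2: at (3.68, 3.36), ∇f = (14.08, 27.52) → (3.68, 3.36) − 0.02·(14.08, 27.52) = (3.3984, 2.8096)
Step 3: at (3.3984, 2.8096), ∇f = (12.416, 23.6544) → (3.3984, 2.8096) − 0.02·(12.416, 23.6544) = (3.15008, 2.336512)
Step 4: at (3.15008, 2.336512), ∇f = (10.973184, 20.319232) → (3.15008, 2.336512) − 0.02·(10.973184, 20.319232) = (2.93061632, 1.93012736)
∂f/∂u at (2.93061632, 1.93012736) = 9.72148736

9.72148736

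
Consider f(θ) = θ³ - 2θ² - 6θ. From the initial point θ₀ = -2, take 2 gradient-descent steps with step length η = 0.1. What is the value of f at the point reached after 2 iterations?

-514.450505152

f′(θ) = 3θ² - 4θ - 6
θ₁ = -2 − 0.1·14 = -3.4
θ₂ = -3.4 − 0.1·42.28 = -7.628
f(-7.628) = -514.450505152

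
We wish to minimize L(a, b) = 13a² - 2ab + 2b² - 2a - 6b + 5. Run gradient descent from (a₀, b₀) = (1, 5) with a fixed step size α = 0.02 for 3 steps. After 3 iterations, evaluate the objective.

14.214272

∇L = (26a - 2b - 2, -2a + 4b - 6)
(a₁, b₁) = (1, 5) − 0.02·(14, 12) = (0.72, 4.76)
(a₂, b₂) = (0.72, 4.76) − 0.02·(7.2, 11.6) = (0.576, 4.528)
(a₃, b₃) = (0.576, 4.528) − 0.02·(3.92, 10.96) = (0.4976, 4.3088)
L(0.4976, 4.3088) = 14.214272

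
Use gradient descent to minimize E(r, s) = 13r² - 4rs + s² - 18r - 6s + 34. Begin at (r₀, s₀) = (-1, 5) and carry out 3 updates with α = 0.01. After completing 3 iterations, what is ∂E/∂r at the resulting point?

∇E = (26r - 4s - 18, -4r + 2s - 6)
(r₁, s₁) = (-1, 5) − 0.01·(-64, 8) = (-0.36, 4.92)
(r₂, s₂) = (-0.36, 4.92) − 0.01·(-47.04, 5.28) = (0.1104, 4.8672)
(r₃, s₃) = (0.1104, 4.8672) − 0.01·(-34.5984, 3.2928) = (0.456384, 4.834272)
∂E/∂r at (0.456384, 4.834272) = -25.471104

-25.471104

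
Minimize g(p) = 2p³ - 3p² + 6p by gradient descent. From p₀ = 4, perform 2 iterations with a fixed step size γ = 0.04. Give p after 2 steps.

0.665344

g′(p) = 6p² - 6p + 6
Step 1: g′(4) = 78; p₁ = 4 − 0.04·78 = 0.88
Step 2: g′(0.88) = 5.3664; p₂ = 0.88 − 0.04·5.3664 = 0.665344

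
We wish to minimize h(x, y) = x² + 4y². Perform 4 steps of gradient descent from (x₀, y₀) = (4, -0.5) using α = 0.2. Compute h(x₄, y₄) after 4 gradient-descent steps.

∇h = (2x, 8y)
Step 1: at (4, -0.5), ∇h = (8, -4) → (4, -0.5) − 0.2·(8, -4) = (2.4, 0.3)
Step 2: at (2.4, 0.3), ∇h = (4.8, 2.4) → (2.4, 0.3) − 0.2·(4.8, 2.4) = (1.44, -0.18)
Step 3: at (1.44, -0.18), ∇h = (2.88, -1.44) → (1.44, -0.18) − 0.2·(2.88, -1.44) = (0.864, 0.108)
Step 4: at (0.864, 0.108), ∇h = (1.728, 0.864) → (0.864, 0.108) − 0.2·(1.728, 0.864) = (0.5184, -0.0648)
h(0.5184, -0.0648) = 0.28553472

0.28553472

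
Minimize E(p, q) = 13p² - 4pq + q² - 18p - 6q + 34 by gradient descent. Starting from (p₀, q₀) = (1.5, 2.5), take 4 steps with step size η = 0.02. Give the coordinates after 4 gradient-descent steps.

(1.14073344, 2.95889152)

∇E = (26p - 4q - 18, -4p + 2q - 6)
Step 1: at (1.5, 2.5), ∇E = (11, -7) → (1.5, 2.5) − 0.02·(11, -7) = (1.28, 2.64)
Step 2: at (1.28, 2.64), ∇E = (4.72, -5.84) → (1.28, 2.64) − 0.02·(4.72, -5.84) = (1.1856, 2.7568)
Step 3: at (1.1856, 2.7568), ∇E = (1.7984, -5.2288) → (1.1856, 2.7568) − 0.02·(1.7984, -5.2288) = (1.149632, 2.861376)
Step 4: at (1.149632, 2.861376), ∇E = (0.444928, -4.875776) → (1.149632, 2.861376) − 0.02·(0.444928, -4.875776) = (1.14073344, 2.95889152)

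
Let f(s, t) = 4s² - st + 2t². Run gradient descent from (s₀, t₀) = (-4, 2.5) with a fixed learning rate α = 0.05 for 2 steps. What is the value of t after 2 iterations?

1.32625

∇f = (8s - t, -s + 4t)
(s₁, t₁) = (-4, 2.5) − 0.05·(-34.5, 14) = (-2.275, 1.8)
(s₂, t₂) = (-2.275, 1.8) − 0.05·(-20, 9.475) = (-1.275, 1.32625)
t = 1.32625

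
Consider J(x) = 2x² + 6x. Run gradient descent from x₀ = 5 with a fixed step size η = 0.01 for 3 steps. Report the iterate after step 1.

4.74

J′(x) = 4x + 6
x₁ = 5 − 0.01·26 = 4.74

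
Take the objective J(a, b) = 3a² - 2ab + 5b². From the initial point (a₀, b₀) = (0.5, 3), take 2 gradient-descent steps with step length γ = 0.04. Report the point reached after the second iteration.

(0.6184, 1.1536)

∇J = (6a - 2b, -2a + 10b)
(a₁, b₁) = (0.5, 3) − 0.04·(-3, 29) = (0.62, 1.84)
(a₂, b₂) = (0.62, 1.84) − 0.04·(0.04, 17.16) = (0.6184, 1.1536)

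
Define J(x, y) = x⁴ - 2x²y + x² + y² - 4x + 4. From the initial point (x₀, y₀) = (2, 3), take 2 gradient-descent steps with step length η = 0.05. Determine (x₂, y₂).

(1.8128, 3.046)

∇J = (4x³ - 4xy + 2x - 4, -2x² + 2y)
(x₁, y₁) = (2, 3) − 0.05·(8, -2) = (1.6, 3.1)
(x₂, y₂) = (1.6, 3.1) − 0.05·(-4.256, 1.08) = (1.8128, 3.046)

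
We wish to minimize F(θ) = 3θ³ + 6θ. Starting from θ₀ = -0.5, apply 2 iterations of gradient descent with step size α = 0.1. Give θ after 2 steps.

-3.5050625

F′(θ) = 9θ² + 6
Step 1: F′(-0.5) = 8.25; θ₁ = -0.5 − 0.1·8.25 = -1.325
Step 2: F′(-1.325) = 21.800625; θ₂ = -1.325 − 0.1·21.800625 = -3.5050625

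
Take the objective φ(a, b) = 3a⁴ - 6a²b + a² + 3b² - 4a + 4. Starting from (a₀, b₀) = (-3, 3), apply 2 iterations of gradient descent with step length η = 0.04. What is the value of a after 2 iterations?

∇φ = (12a³ - 12ab + 2a - 4, -6a² + 6b)
(a₁, b₁) = (-3, 3) − 0.04·(-226, -36) = (6.04, 4.44)
(a₂, b₂) = (6.04, 4.44) − 0.04·(2330.455168, -192.2496) = (-87.17820672, 12.129984)
a = -87.17820672

-87.17820672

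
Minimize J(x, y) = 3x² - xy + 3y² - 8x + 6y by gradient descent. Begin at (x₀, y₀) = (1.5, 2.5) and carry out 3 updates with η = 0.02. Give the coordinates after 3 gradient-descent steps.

∇J = (6x - y - 8, -x + 6y + 6)
(x₁, y₁) = (1.5, 2.5) − 0.02·(-1.5, 19.5) = (1.53, 2.11)
(x₂, y₂) = (1.53, 2.11) − 0.02·(-0.93, 17.13) = (1.5486, 1.7674)
(x₃, y₃) = (1.5486, 1.7674) − 0.02·(-0.4758, 15.0558) = (1.558116, 1.466284)

(1.558116, 1.466284)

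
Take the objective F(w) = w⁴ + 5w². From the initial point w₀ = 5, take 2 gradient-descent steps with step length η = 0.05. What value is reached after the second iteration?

2266.875

F′(w) = 4w³ + 10w
Step 1: F′(5) = 550; w₁ = 5 − 0.05·550 = -22.5
Step 2: F′(-22.5) = -45787.5; w₂ = -22.5 − 0.05·(-45787.5) = 2266.875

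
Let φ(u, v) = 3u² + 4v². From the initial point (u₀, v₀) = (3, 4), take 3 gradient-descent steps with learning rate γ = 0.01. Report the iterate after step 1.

(2.82, 3.68)

∇φ = (6u, 8v)
Step 1: at (3, 4), ∇φ = (18, 32) → (3, 4) − 0.01·(18, 32) = (2.82, 3.68)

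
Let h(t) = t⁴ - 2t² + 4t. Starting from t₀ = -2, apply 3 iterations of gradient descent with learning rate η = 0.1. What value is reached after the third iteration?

-0.9344

h′(t) = 4t³ - 4t + 4
t₁ = -2 − 0.1·(-20) = 0
t₂ = 0 − 0.1·4 = -0.4
t₃ = -0.4 − 0.1·5.344 = -0.9344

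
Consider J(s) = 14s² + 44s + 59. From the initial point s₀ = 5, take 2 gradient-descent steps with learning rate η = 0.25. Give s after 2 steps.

235

J′(s) = 28s + 44
Step 1: J′(5) = 184; s₁ = 5 − 0.25·184 = -41
Step 2: J′(-41) = -1104; s₂ = -41 − 0.25·(-1104) = 235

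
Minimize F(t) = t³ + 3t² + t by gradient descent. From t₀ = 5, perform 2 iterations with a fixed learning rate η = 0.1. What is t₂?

-11.748

F′(t) = 3t² + 6t + 1
Step 1: F′(5) = 106; t₁ = 5 − 0.1·106 = -5.6
Step 2: F′(-5.6) = 61.48; t₂ = -5.6 − 0.1·61.48 = -11.748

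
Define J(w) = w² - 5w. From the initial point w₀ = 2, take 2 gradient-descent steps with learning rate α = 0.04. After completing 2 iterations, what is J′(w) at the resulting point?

J′(w) = 2w - 5
w₁ = 2 − 0.04·(-1) = 2.04
w₂ = 2.04 − 0.04·(-0.92) = 2.0768
J′(w) at (2.0768) = -0.8464

-0.8464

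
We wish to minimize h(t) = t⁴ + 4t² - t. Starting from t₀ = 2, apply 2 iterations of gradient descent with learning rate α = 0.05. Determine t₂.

h′(t) = 4t³ + 8t - 1
t₁ = 2 − 0.05·47 = -0.35
t₂ = -0.35 − 0.05·(-3.9715) = -0.151425

-0.151425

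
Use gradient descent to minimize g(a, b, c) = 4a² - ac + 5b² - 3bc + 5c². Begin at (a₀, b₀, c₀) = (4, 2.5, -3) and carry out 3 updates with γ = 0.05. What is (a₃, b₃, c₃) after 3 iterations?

∇g = (8a - c, 10b - 3c, -a - 3b + 10c)
Step 1: at (4, 2.5, -3), ∇g = (35, 34, -41.5) → (4, 2.5, -3) − 0.05·(35, 34, -41.5) = (2.25, 0.8, -0.925)
Step 2: at (2.25, 0.8, -0.925), ∇g = (18.925, 10.775, -13.9) → (2.25, 0.8, -0.925) − 0.05·(18.925, 10.775, -13.9) = (1.30375, 0.26125, -0.23)
Step 3: at (1.30375, 0.26125, -0.23), ∇g = (10.66, 3.3025, -4.3875) → (1.30375, 0.26125, -0.23) − 0.05·(10.66, 3.3025, -4.3875) = (0.77075, 0.096125, -0.010625)

(0.77075, 0.096125, -0.010625)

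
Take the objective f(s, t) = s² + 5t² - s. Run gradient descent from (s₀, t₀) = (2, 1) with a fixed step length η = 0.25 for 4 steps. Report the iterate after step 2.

(0.875, 2.25)

∇f = (2s - 1, 10t)
(s₁, t₁) = (2, 1) − 0.25·(3, 10) = (1.25, -1.5)
(s₂, t₂) = (1.25, -1.5) − 0.25·(1.5, -15) = (0.875, 2.25)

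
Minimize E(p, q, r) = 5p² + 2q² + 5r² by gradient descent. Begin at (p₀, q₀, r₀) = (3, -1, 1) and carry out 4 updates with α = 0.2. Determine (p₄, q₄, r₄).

(3, -0.0016, 1)

∇E = (10p, 4q, 10r)
Step 1: at (3, -1, 1), ∇E = (30, -4, 10) → (3, -1, 1) − 0.2·(30, -4, 10) = (-3, -0.2, -1)
Step 2: at (-3, -0.2, -1), ∇E = (-30, -0.8, -10) → (-3, -0.2, -1) − 0.2·(-30, -0.8, -10) = (3, -0.04, 1)
Step 3: at (3, -0.04, 1), ∇E = (30, -0.16, 10) → (3, -0.04, 1) − 0.2·(30, -0.16, 10) = (-3, -0.008, -1)
Step 4: at (-3, -0.008, -1), ∇E = (-30, -0.032, -10) → (-3, -0.008, -1) − 0.2·(-30, -0.032, -10) = (3, -0.0016, 1)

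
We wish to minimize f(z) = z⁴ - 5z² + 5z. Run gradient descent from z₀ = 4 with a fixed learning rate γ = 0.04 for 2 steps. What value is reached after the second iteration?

f′(z) = 4z³ - 10z + 5
Step 1: f′(4) = 221; z₁ = 4 − 0.04·221 = -4.84
Step 2: f′(-4.84) = -400.119616; z₂ = -4.84 − 0.04·(-400.119616) = 11.16478464

11.16478464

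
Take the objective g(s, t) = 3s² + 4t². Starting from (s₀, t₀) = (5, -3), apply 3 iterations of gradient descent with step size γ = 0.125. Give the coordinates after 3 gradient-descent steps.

∇g = (6s, 8t)
Step 1: at (5, -3), ∇g = (30, -24) → (5, -3) − 0.125·(30, -24) = (1.25, 0)
Step 2: at (1.25, 0), ∇g = (7.5, 0) → (1.25, 0) − 0.125·(7.5, 0) = (0.3125, 0)
Step 3: at (0.3125, 0), ∇g = (1.875, 0) → (0.3125, 0) − 0.125·(1.875, 0) = (0.078125, 0)

(0.078125, 0)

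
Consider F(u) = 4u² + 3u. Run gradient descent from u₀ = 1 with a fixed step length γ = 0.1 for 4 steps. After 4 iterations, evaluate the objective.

-0.56248064

F′(u) = 8u + 3
u₁ = 1 − 0.1·11 = -0.1
u₂ = -0.1 − 0.1·2.2 = -0.32
u₃ = -0.32 − 0.1·0.44 = -0.364
u₄ = -0.364 − 0.1·0.088 = -0.3728
F(-0.3728) = -0.56248064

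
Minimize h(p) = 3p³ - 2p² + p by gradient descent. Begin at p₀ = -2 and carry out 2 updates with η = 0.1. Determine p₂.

h′(p) = 9p² - 4p + 1
Step 1: h′(-2) = 45; p₁ = -2 − 0.1·45 = -6.5
Step 2: h′(-6.5) = 407.25; p₂ = -6.5 − 0.1·407.25 = -47.225

-47.225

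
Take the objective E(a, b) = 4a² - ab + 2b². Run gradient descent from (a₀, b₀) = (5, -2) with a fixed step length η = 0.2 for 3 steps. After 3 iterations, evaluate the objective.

8.585216

∇E = (8a - b, -a + 4b)
Step 1: at (5, -2), ∇E = (42, -13) → (5, -2) − 0.2·(42, -13) = (-3.4, 0.6)
Step 2: at (-3.4, 0.6), ∇E = (-27.8, 5.8) → (-3.4, 0.6) − 0.2·(-27.8, 5.8) = (2.16, -0.56)
Step 3: at (2.16, -0.56), ∇E = (17.84, -4.4) → (2.16, -0.56) − 0.2·(17.84, -4.4) = (-1.408, 0.32)
E(-1.408, 0.32) = 8.585216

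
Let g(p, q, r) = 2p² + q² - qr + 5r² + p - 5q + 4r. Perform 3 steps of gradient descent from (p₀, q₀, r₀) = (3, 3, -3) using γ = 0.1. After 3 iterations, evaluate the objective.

-5.493877

∇g = (4p + 1, 2q - r - 5, -q + 10r + 4)
Step 1: at (3, 3, -3), ∇g = (13, 4, -29) → (3, 3, -3) − 0.1·(13, 4, -29) = (1.7, 2.6, -0.1)
Step 2: at (1.7, 2.6, -0.1), ∇g = (7.8, 0.3, 0.4) → (1.7, 2.6, -0.1) − 0.1·(7.8, 0.3, 0.4) = (0.92, 2.57, -0.14)
Step 3: at (0.92, 2.57, -0.14), ∇g = (4.68, 0.28, 0.03) → (0.92, 2.57, -0.14) − 0.1·(4.68, 0.28, 0.03) = (0.452, 2.542, -0.143)
g(0.452, 2.542, -0.143) = -5.493877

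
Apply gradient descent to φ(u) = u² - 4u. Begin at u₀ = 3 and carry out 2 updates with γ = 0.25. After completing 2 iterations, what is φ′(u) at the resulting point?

0.5

φ′(u) = 2u - 4
u₁ = 3 − 0.25·2 = 2.5
u₂ = 2.5 − 0.25·1 = 2.25
φ′(u) at (2.25) = 0.5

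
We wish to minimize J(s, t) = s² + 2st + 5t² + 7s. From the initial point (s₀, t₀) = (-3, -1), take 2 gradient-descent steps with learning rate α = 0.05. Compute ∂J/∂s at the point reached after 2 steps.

∇J = (2s + 2t + 7, 2s + 10t)
Step 1: at (-3, -1), ∇J = (-1, -16) → (-3, -1) − 0.05·(-1, -16) = (-2.95, -0.2)
Step 2: at (-2.95, -0.2), ∇J = (0.7, -7.9) → (-2.95, -0.2) − 0.05·(0.7, -7.9) = (-2.985, 0.195)
∂J/∂s at (-2.985, 0.195) = 1.42

1.42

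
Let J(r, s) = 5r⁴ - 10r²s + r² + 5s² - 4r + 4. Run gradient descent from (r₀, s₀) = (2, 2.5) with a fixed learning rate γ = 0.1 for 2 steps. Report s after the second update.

∇J = (20r³ - 20rs + 2r - 4, -10r² + 10s)
(r₁, s₁) = (2, 2.5) − 0.1·(60, -15) = (-4, 4)
(r₂, s₂) = (-4, 4) − 0.1·(-972, -120) = (93.2, 16)
s = 16

16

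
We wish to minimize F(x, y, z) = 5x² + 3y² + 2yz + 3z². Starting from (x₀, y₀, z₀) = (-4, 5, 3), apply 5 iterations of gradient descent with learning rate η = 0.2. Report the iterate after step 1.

∇F = (10x, 6y + 2z, 2y + 6z)
Step 1: at (-4, 5, 3), ∇F = (-40, 36, 28) → (-4, 5, 3) − 0.2·(-40, 36, 28) = (4, -2.2, -2.6)

(4, -2.2, -2.6)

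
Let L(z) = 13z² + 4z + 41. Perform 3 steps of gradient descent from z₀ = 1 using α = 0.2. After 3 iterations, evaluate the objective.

95043.1648

L′(z) = 26z + 4
z₁ = 1 − 0.2·30 = -5
z₂ = -5 − 0.2·(-126) = 20.2
z₃ = 20.2 − 0.2·529.2 = -85.64
L(-85.64) = 95043.1648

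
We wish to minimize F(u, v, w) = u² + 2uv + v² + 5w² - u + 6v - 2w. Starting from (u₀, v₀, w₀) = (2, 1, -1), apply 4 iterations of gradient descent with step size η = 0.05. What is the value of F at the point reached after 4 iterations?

∇F = (2u + 2v - 1, 2u + 2v + 6, 10w - 2)
(u₁, v₁, w₁) = (2, 1, -1) − 0.05·(5, 12, -12) = (1.75, 0.4, -0.4)
(u₂, v₂, w₂) = (1.75, 0.4, -0.4) − 0.05·(3.3, 10.3, -6) = (1.585, -0.115, -0.1)
(u₃, v₃, w₃) = (1.585, -0.115, -0.1) − 0.05·(1.94, 8.94, -3) = (1.488, -0.562, 0.05)
(u₄, v₄, w₄) = (1.488, -0.562, 0.05) − 0.05·(0.852, 7.852, -1.5) = (1.4454, -0.9546, 0.125)
F(1.4454, -0.9546, 0.125) = -7.10399036

-7.10399036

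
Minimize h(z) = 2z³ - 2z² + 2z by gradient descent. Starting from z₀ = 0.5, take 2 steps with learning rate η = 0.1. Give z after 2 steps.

h′(z) = 6z² - 4z + 2
z₁ = 0.5 − 0.1·1.5 = 0.35
z₂ = 0.35 − 0.1·1.335 = 0.2165

0.2165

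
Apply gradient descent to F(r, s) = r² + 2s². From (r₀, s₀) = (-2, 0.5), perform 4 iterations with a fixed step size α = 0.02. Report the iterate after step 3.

(-1.769472, 0.389344)

∇F = (2r, 4s)
(r₁, s₁) = (-2, 0.5) − 0.02·(-4, 2) = (-1.92, 0.46)
(r₂, s₂) = (-1.92, 0.46) − 0.02·(-3.84, 1.84) = (-1.8432, 0.4232)
(r₃, s₃) = (-1.8432, 0.4232) − 0.02·(-3.6864, 1.6928) = (-1.769472, 0.389344)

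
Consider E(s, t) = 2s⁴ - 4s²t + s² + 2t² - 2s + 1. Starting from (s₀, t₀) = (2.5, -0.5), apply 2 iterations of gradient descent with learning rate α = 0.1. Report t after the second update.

52.396

∇E = (8s³ - 8st + 2s - 2, -4s² + 4t)
(s₁, t₁) = (2.5, -0.5) − 0.1·(138, -27) = (-11.3, 2.2)
(s₂, t₂) = (-11.3, 2.2) − 0.1·(-11368.896, -501.96) = (1125.5896, 52.396)
t = 52.396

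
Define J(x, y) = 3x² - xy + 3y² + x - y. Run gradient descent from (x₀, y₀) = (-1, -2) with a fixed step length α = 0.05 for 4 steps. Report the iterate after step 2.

∇J = (6x - y + 1, -x + 6y - 1)
(x₁, y₁) = (-1, -2) − 0.05·(-3, -12) = (-0.85, -1.4)
(x₂, y₂) = (-0.85, -1.4) − 0.05·(-2.7, -8.55) = (-0.715, -0.9725)

(-0.715, -0.9725)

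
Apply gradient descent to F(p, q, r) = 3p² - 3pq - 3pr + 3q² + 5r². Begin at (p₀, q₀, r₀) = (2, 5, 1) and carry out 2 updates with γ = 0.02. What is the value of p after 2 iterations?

2.192

∇F = (6p - 3q - 3r, -3p + 6q, -3p + 10r)
Step 1: at (2, 5, 1), ∇F = (-6, 24, 4) → (2, 5, 1) − 0.02·(-6, 24, 4) = (2.12, 4.52, 0.92)
Step 2: at (2.12, 4.52, 0.92), ∇F = (-3.6, 20.76, 2.84) → (2.12, 4.52, 0.92) − 0.02·(-3.6, 20.76, 2.84) = (2.192, 4.1048, 0.8632)
p = 2.192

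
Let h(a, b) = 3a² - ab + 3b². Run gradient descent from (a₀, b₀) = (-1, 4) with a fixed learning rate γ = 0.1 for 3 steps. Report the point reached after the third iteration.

∇h = (6a - b, -a + 6b)
(a₁, b₁) = (-1, 4) − 0.1·(-10, 25) = (0, 1.5)
(a₂, b₂) = (0, 1.5) − 0.1·(-1.5, 9) = (0.15, 0.6)
(a₃, b₃) = (0.15, 0.6) − 0.1·(0.3, 3.45) = (0.12, 0.255)

(0.12, 0.255)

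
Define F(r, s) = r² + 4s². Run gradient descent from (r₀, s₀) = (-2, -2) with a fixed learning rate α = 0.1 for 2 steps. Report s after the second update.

-0.08

∇F = (2r, 8s)
Step 1: at (-2, -2), ∇F = (-4, -16) → (-2, -2) − 0.1·(-4, -16) = (-1.6, -0.4)
Step 2: at (-1.6, -0.4), ∇F = (-3.2, -3.2) → (-1.6, -0.4) − 0.1·(-3.2, -3.2) = (-1.28, -0.08)
s = -0.08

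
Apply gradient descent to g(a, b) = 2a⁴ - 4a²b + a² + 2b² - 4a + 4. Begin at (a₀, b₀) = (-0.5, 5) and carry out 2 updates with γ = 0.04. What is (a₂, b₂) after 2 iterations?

∇g = (8a³ - 8ab + 2a - 4, -4a² + 4b)
(a₁, b₁) = (-0.5, 5) − 0.04·(14, 19) = (-1.06, 4.24)
(a₂, b₂) = (-1.06, 4.24) − 0.04·(20.307072, 12.4656) = (-1.87228288, 3.741376)

(-1.87228288, 3.741376)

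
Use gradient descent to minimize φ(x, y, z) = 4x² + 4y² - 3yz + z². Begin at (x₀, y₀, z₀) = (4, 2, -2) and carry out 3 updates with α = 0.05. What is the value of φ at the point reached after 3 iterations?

∇φ = (8x, 8y - 3z, -3y + 2z)
Step 1: at (4, 2, -2), ∇φ = (32, 22, -10) → (4, 2, -2) − 0.05·(32, 22, -10) = (2.4, 0.9, -1.5)
Step 2: at (2.4, 0.9, -1.5), ∇φ = (19.2, 11.7, -5.7) → (2.4, 0.9, -1.5) − 0.05·(19.2, 11.7, -5.7) = (1.44, 0.315, -1.215)
Step 3: at (1.44, 0.315, -1.215), ∇φ = (11.52, 6.165, -3.375) → (1.44, 0.315, -1.215) − 0.05·(11.52, 6.165, -3.375) = (0.864, 0.00675, -1.04625)
φ(0.864, 0.00675, -1.04625) = 4.101991875

4.101991875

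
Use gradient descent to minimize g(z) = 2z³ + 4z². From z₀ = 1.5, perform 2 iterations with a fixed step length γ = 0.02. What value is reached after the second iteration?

0.713988

g′(z) = 6z² + 8z
Step 1: g′(1.5) = 25.5; z₁ = 1.5 − 0.02·25.5 = 0.99
Step 2: g′(0.99) = 13.8006; z₂ = 0.99 − 0.02·13.8006 = 0.713988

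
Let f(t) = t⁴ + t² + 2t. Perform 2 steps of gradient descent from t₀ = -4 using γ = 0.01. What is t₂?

-1.26727712

f′(t) = 4t³ + 2t + 2
t₁ = -4 − 0.01·(-262) = -1.38
t₂ = -1.38 − 0.01·(-11.272288) = -1.26727712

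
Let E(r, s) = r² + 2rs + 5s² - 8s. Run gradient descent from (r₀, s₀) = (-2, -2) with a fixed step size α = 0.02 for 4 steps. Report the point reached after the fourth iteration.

(-1.52676864, -0.13965824)

∇E = (2r + 2s, 2r + 10s - 8)
Step 1: at (-2, -2), ∇E = (-8, -32) → (-2, -2) − 0.02·(-8, -32) = (-1.84, -1.36)
Step 2: at (-1.84, -1.36), ∇E = (-6.4, -25.28) → (-1.84, -1.36) − 0.02·(-6.4, -25.28) = (-1.712, -0.8544)
Step 3: at (-1.712, -0.8544), ∇E = (-5.1328, -19.968) → (-1.712, -0.8544) − 0.02·(-5.1328, -19.968) = (-1.609344, -0.45504)
Step 4: at (-1.609344, -0.45504), ∇E = (-4.128768, -15.769088) → (-1.609344, -0.45504) − 0.02·(-4.128768, -15.769088) = (-1.52676864, -0.13965824)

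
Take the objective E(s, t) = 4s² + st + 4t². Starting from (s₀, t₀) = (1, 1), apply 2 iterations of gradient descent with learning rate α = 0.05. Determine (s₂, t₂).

(0.3025, 0.3025)

∇E = (8s + t, s + 8t)
(s₁, t₁) = (1, 1) − 0.05·(9, 9) = (0.55, 0.55)
(s₂, t₂) = (0.55, 0.55) − 0.05·(4.95, 4.95) = (0.3025, 0.3025)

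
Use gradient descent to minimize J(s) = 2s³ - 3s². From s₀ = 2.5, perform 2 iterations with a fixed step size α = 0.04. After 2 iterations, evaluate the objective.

-0.489209724928

J′(s) = 6s² - 6s
Step 1: J′(2.5) = 22.5; s₁ = 2.5 − 0.04·22.5 = 1.6
Step 2: J′(1.6) = 5.76; s₂ = 1.6 − 0.04·5.76 = 1.3696
J(1.3696) = -0.489209724928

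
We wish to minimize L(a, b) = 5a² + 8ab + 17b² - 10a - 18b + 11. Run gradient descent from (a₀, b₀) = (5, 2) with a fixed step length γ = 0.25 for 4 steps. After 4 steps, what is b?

∇L = (10a + 8b - 10, 8a + 34b - 18)
Step 1: at (5, 2), ∇L = (56, 90) → (5, 2) − 0.25·(56, 90) = (-9, -20.5)
Step 2: at (-9, -20.5), ∇L = (-264, -787) → (-9, -20.5) − 0.25·(-264, -787) = (57, 176.25)
Step 3: at (57, 176.25), ∇L = (1970, 6430.5) → (57, 176.25) − 0.25·(1970, 6430.5) = (-435.5, -1431.375)
Step 4: at (-435.5, -1431.375), ∇L = (-15816, -52168.75) → (-435.5, -1431.375) − 0.25·(-15816, -52168.75) = (3518.5, 11610.8125)
b = 11610.8125

11610.8125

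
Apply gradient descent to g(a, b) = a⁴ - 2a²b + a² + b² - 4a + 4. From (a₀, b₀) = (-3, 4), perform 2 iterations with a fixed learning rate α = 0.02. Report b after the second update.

4.1344

∇g = (4a³ - 4ab + 2a - 4, -2a² + 2b)
(a₁, b₁) = (-3, 4) − 0.02·(-70, -10) = (-1.6, 4.2)
(a₂, b₂) = (-1.6, 4.2) − 0.02·(3.296, 3.28) = (-1.66592, 4.1344)
b = 4.1344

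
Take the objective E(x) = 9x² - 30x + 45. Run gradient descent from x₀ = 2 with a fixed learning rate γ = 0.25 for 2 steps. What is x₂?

E′(x) = 18x - 30
Step 1: E′(2) = 6; x₁ = 2 − 0.25·6 = 0.5
Step 2: E′(0.5) = -21; x₂ = 0.5 − 0.25·(-21) = 5.75

5.75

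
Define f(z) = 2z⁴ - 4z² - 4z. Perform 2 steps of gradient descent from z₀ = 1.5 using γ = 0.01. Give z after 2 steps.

1.32635048

f′(z) = 8z³ - 8z - 4
Step 1: f′(1.5) = 11; z₁ = 1.5 − 0.01·11 = 1.39
Step 2: f′(1.39) = 6.364952; z₂ = 1.39 − 0.01·6.364952 = 1.32635048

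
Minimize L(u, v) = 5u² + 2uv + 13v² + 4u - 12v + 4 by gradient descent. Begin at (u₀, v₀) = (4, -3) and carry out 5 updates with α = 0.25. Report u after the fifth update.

1870.5

∇L = (10u + 2v + 4, 2u + 26v - 12)
Step 1: at (4, -3), ∇L = (38, -82) → (4, -3) − 0.25·(38, -82) = (-5.5, 17.5)
Step 2: at (-5.5, 17.5), ∇L = (-16, 432) → (-5.5, 17.5) − 0.25·(-16, 432) = (-1.5, -90.5)
Step 3: at (-1.5, -90.5), ∇L = (-192, -2368) → (-1.5, -90.5) − 0.25·(-192, -2368) = (46.5, 501.5)
Step 4: at (46.5, 501.5), ∇L = (1472, 13120) → (46.5, 501.5) − 0.25·(1472, 13120) = (-321.5, -2778.5)
Step 5: at (-321.5, -2778.5), ∇L = (-8768, -72896) → (-321.5, -2778.5) − 0.25·(-8768, -72896) = (1870.5, 15445.5)
u = 1870.5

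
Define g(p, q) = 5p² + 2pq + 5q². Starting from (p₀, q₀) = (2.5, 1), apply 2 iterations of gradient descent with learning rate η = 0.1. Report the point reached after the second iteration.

∇g = (10p + 2q, 2p + 10q)
(p₁, q₁) = (2.5, 1) − 0.1·(27, 15) = (-0.2, -0.5)
(p₂, q₂) = (-0.2, -0.5) − 0.1·(-3, -5.4) = (0.1, 0.04)

(0.1, 0.04)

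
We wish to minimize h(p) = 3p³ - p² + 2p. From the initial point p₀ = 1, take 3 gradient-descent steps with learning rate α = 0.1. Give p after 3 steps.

h′(p) = 9p² - 2p + 2
Step 1: h′(1) = 9; p₁ = 1 − 0.1·9 = 0.1
Step 2: h′(0.1) = 1.89; p₂ = 0.1 − 0.1·1.89 = -0.089
Step 3: h′(-0.089) = 2.249289; p₃ = -0.089 − 0.1·2.249289 = -0.3139289

-0.3139289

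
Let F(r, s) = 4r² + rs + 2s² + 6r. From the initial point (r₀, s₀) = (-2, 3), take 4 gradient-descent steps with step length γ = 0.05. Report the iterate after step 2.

∇F = (8r + s + 6, r + 4s)
(r₁, s₁) = (-2, 3) − 0.05·(-7, 10) = (-1.65, 2.5)
(r₂, s₂) = (-1.65, 2.5) − 0.05·(-4.7, 8.35) = (-1.415, 2.0825)

(-1.415, 2.0825)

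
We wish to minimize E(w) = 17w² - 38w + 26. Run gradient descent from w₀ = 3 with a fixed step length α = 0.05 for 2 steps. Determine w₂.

2.04

E′(w) = 34w - 38
Step 1: E′(3) = 64; w₁ = 3 − 0.05·64 = -0.2
Step 2: E′(-0.2) = -44.8; w₂ = -0.2 − 0.05·(-44.8) = 2.04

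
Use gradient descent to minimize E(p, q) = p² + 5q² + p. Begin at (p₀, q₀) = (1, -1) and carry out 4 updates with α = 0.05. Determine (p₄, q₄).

∇E = (2p + 1, 10q)
(p₁, q₁) = (1, -1) − 0.05·(3, -10) = (0.85, -0.5)
(p₂, q₂) = (0.85, -0.5) − 0.05·(2.7, -5) = (0.715, -0.25)
(p₃, q₃) = (0.715, -0.25) − 0.05·(2.43, -2.5) = (0.5935, -0.125)
(p₄, q₄) = (0.5935, -0.125) − 0.05·(2.187, -1.25) = (0.48415, -0.0625)

(0.48415, -0.0625)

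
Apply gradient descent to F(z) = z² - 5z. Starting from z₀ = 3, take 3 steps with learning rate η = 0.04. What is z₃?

2.889344

F′(z) = 2z - 5
z₁ = 3 − 0.04·1 = 2.96
z₂ = 2.96 − 0.04·0.92 = 2.9232
z₃ = 2.9232 − 0.04·0.8464 = 2.889344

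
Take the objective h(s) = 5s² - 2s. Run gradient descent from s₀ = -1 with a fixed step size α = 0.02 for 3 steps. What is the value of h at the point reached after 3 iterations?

h′(s) = 10s - 2
s₁ = -1 − 0.02·(-12) = -0.76
s₂ = -0.76 − 0.02·(-9.6) = -0.568
s₃ = -0.568 − 0.02·(-7.68) = -0.4144
h(-0.4144) = 1.6874368

1.6874368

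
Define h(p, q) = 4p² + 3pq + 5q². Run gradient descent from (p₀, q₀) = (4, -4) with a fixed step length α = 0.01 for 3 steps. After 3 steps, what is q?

-3.224028

∇h = (8p + 3q, 3p + 10q)
(p₁, q₁) = (4, -4) − 0.01·(20, -28) = (3.8, -3.72)
(p₂, q₂) = (3.8, -3.72) − 0.01·(19.24, -25.8) = (3.6076, -3.462)
(p₃, q₃) = (3.6076, -3.462) − 0.01·(18.4748, -23.7972) = (3.422852, -3.224028)
q = -3.224028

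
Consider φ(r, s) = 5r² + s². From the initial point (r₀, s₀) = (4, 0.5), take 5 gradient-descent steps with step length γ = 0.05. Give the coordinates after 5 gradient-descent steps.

∇φ = (10r, 2s)
(r₁, s₁) = (4, 0.5) − 0.05·(40, 1) = (2, 0.45)
(r₂, s₂) = (2, 0.45) − 0.05·(20, 0.9) = (1, 0.405)
(r₃, s₃) = (1, 0.405) − 0.05·(10, 0.81) = (0.5, 0.3645)
(r₄, s₄) = (0.5, 0.3645) − 0.05·(5, 0.729) = (0.25, 0.32805)
(r₅, s₅) = (0.25, 0.32805) − 0.05·(2.5, 0.6561) = (0.125, 0.295245)

(0.125, 0.295245)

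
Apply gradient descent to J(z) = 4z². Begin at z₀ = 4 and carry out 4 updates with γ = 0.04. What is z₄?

0.85525504

J′(z) = 8z
Step 1: J′(4) = 32; z₁ = 4 − 0.04·32 = 2.72
Step 2: J′(2.72) = 21.76; z₂ = 2.72 − 0.04·21.76 = 1.8496
Step 3: J′(1.8496) = 14.7968; z₃ = 1.8496 − 0.04·14.7968 = 1.257728
Step 4: J′(1.257728) = 10.061824; z₄ = 1.257728 − 0.04·10.061824 = 0.85525504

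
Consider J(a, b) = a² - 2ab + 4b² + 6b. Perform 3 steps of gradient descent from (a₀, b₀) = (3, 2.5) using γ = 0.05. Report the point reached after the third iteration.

∇J = (2a - 2b, -2a + 8b + 6)
Step 1: at (3, 2.5), ∇J = (1, 20) → (3, 2.5) − 0.05·(1, 20) = (2.95, 1.5)
Step 2: at (2.95, 1.5), ∇J = (2.9, 12.1) → (2.95, 1.5) − 0.05·(2.9, 12.1) = (2.805, 0.895)
Step 3: at (2.805, 0.895), ∇J = (3.82, 7.55) → (2.805, 0.895) − 0.05·(3.82, 7.55) = (2.614, 0.5175)

(2.614, 0.5175)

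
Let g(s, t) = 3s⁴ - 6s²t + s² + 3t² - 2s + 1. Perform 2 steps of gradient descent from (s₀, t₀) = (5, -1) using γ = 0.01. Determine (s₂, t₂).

(135.01827584, 7.370144)

∇g = (12s³ - 12st + 2s - 2, -6s² + 6t)
Step 1: at (5, -1), ∇g = (1568, -156) → (5, -1) − 0.01·(1568, -156) = (-10.68, 0.56)
Step 2: at (-10.68, 0.56), ∇g = (-14569.827584, -681.0144) → (-10.68, 0.56) − 0.01·(-14569.827584, -681.0144) = (135.01827584, 7.370144)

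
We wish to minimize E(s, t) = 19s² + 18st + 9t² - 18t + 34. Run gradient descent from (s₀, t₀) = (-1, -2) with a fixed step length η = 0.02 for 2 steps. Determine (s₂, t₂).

(0.3168, -0.1712)

∇E = (38s + 18t, 18s + 18t - 18)
Step 1: at (-1, -2), ∇E = (-74, -72) → (-1, -2) − 0.02·(-74, -72) = (0.48, -0.56)
Step 2: at (0.48, -0.56), ∇E = (8.16, -19.44) → (0.48, -0.56) − 0.02·(8.16, -19.44) = (0.3168, -0.1712)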